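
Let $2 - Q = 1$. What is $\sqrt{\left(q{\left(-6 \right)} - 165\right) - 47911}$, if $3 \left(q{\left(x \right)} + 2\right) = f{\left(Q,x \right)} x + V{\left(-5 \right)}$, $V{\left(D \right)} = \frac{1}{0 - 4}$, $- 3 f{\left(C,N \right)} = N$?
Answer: $\frac{i \sqrt{1730955}}{6} \approx 219.28 i$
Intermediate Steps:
$Q = 1$ ($Q = 2 - 1 = 1$)
$f{\left(C,N \right)} = - \frac{N}{3}$
$V{\left(D \right)} = - \frac{1}{4}$ ($V{\left(D \right)} = \frac{1}{-4} = - \frac{1}{4}$)
$q{\left(x \right)} = - \frac{25}{12} - \frac{x^{2}}{9}$ ($q{\left(x \right)} = -2 + \frac{- \frac{x}{3} x - \frac{1}{4}}{3} = -2 + \frac{- \frac{x^{2}}{3} - \frac{1}{4}}{3} = -2 + \frac{- \frac{1}{4} - \frac{x^{2}}{3}}{3} = -2 - \left(\frac{1}{12} + \frac{x^{2}}{9}\right) = - \frac{25}{12} - \frac{x^{2}}{9}$)
$\sqrt{\left(q{\left(-6 \right)} - 165\right) - 47911} = \sqrt{\left(\left(- \frac{25}{12} - \frac{\left(-6\right)^{2}}{9}\right) - 165\right) - 47911} = \sqrt{\left(\left(- \frac{25}{12} - 4\right) - 165\right) - 47911} = \sqrt{\left(- \frac{73}{12} - 165\right) - 47911} = \sqrt{- \frac{2053}{12} - 47911} = \sqrt{- \frac{576985}{12}} = \frac{i \sqrt{1730955}}{6}$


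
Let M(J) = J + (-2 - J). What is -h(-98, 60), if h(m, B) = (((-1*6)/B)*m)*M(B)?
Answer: 98/5 ≈ 19.600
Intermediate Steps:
M(J) = -2
h(m, B) = 12*m/B (h(m, B) = (((-1*6)/B)*m)*(-2) = ((-6/B)*m)*(-2) = -6*m/B*(-2) = 12*m/B)
-h(-98, 60) = -12*(-98)/60 = -1*(-98/5) = 98/5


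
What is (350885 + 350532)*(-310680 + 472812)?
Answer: 113722141044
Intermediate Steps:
(350885 + 350532)*(-310680 + 472812) = 701417*162132 = 113722141044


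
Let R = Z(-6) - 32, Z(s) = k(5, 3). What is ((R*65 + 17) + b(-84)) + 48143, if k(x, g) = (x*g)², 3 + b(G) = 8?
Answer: 60710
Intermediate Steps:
b(G) = 5 (b(G) = -3 + 8 = 5)
k(x, g) = g²*x² (k(x, g) = (g*x)² = g²*x²)
Z(s) = 225 (Z(s) = 3²*5² = 9*25 = 225)
R = 193 (R = 225 - 32 = 193)
((R*65 + 17) + b(-84)) + 48143 = ((193*65 + 17) + 5) + 48143 = ((12545 + 17) + 5) + 48143 = (12562 + 5) + 48143 = 12567 + 48143 = 60710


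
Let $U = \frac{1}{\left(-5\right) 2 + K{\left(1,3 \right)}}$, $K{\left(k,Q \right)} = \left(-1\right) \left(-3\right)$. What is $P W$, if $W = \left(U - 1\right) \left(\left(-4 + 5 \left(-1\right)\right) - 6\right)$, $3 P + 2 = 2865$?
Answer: $16360$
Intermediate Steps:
$K{\left(k,Q \right)} = 3$
$U = - \frac{1}{7}$ ($U = \frac{1}{\left(-5\right) 2 + 3} = \frac{1}{-10 + 3} = \frac{1}{-7} = - \frac{1}{7} \approx -0.14286$)
$P = \frac{2863}{3}$ ($P = - \frac{2}{3} + \frac{1}{3} \cdot 2865 = - \frac{2}{3} + 955 = \frac{2863}{3} \approx 954.33$)
$W = \frac{120}{7}$ ($W = \left(- \frac{1}{7} - 1\right) \left(\left(-4 + 5 \left(-1\right)\right) - 6\right) = - \frac{8 \left(\left(-4 - 5\right) - 6\right)}{7} = - \frac{8 \left(-9 - 6\right)}{7} = \left(- \frac{8}{7}\right) \left(-15\right) = \frac{120}{7} \approx 17.143$)
$P W = \frac{2863}{3} \cdot \frac{120}{7} = 16360$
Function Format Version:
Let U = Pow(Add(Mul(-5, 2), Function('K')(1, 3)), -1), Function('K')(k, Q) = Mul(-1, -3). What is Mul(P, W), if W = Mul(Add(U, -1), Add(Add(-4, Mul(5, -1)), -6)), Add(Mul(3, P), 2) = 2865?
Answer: 16360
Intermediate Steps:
Function('K')(k, Q) = 3
U = Rational(-1, 7) (U = Pow(Add(Mul(-5, 2), 3), -1) = Pow(Add(-10, 3), -1) = Pow(-7, -1) = Rational(-1, 7) ≈ -0.14286)
P = Rational(2863, 3) (P = Add(Rational(-2, 3), Mul(Rational(1, 3), 2865)) = Add(Rational(-2, 3), 955) = Rational(2863, 3) ≈ 954.33)
W = Rational(120, 7) (W = Mul(Add(Rational(-1, 7), -1), Add(Add(-4, Mul(5, -1)), -6)) = Mul(Rational(-8, 7), Add(Add(-4, -5), -6)) = Mul(Rational(-8, 7), Add(-9, -6)) = Mul(Rational(-8, 7), -15) = Rational(120, 7) ≈ 17.143)
Mul(P, W) = Mul(Rational(2863, 3), Rational(120, 7)) = 16360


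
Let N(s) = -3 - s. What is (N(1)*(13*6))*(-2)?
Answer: 624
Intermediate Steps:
(N(1)*(13*6))*(-2) = ((-3 - 1*1)*(13*6))*(-2) = ((-3 - 1)*78)*(-2) = -4*78*(-2) = -312*(-2) = 624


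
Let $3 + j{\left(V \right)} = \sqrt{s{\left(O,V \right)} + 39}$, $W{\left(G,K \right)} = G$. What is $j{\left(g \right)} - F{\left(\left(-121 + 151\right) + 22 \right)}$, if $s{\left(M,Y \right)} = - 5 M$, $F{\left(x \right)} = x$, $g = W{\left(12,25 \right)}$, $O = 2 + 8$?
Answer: $-55 + i \sqrt{11} \approx -55.0 + 3.3166 i$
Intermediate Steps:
$O = 10$
$g = 12$
$j{\left(V \right)} = -3 + i \sqrt{11}$ ($j{\left(V \right)} = -3 + \sqrt{\left(-5\right) 10 + 39} = -3 + \sqrt{-50 + 39} = -3 + \sqrt{-11} = -3 + i \sqrt{11}$)
$j{\left(g \right)} - F{\left(\left(-121 + 151\right) + 22 \right)} = \left(-3 + i \sqrt{11}\right) - \left(\left(-121 + 151\right) + 22\right) = \left(-3 + i \sqrt{11}\right) - \left(30 + 22\right) = \left(-3 + i \sqrt{11}\right) - 52 = -55 + i \sqrt{11}$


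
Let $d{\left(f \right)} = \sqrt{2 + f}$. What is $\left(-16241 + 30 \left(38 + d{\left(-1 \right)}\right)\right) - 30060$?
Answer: $-45131$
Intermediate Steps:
$\left(-16241 + 30 \left(38 + d{\left(-1 \right)}\right)\right) - 30060 = \left(-16241 + 30 \left(38 + \sqrt{2 - 1}\right)\right) - 30060 = \left(-16241 + 30 \left(38 + \sqrt{1}\right)\right) - 30060 = \left(-16241 + 30 \left(38 + 1\right)\right) - 30060 = \left(-16241 + 30 \cdot 39\right) - 30060 = \left(-16241 + 1170\right) - 30060 = -15071 - 30060 = -45131$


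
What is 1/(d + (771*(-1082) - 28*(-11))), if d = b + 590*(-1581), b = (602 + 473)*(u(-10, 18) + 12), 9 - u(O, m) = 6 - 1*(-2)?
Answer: -1/1752729 ≈ -5.7054e-7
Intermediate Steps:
u(O, m) = 1 (u(O, m) = 9 - (6 - 1*(-2)) = 9 - (6 + 2) = 9 - 1*8 = 9 - 8 = 1)
b = 13975 (b = (602 + 473)*(1 + 12) = 1075*13 = 13975)
d = -918815 (d = 13975 + 590*(-1581) = 13975 - 932790 = -918815)
1/(d + (771*(-1082) - 28*(-11))) = 1/(-918815 + (771*(-1082) - 28*(-11))) = 1/(-918815 + (-834222 + 308)) = 1/(-918815 - 833914) = 1/(-1752729) = -1/1752729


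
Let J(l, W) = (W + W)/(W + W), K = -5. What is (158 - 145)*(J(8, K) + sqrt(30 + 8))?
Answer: 13 + 13*sqrt(38) ≈ 93.137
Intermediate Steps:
J(l, W) = 1 (J(l, W) = (2*W)/((2*W)) = (2*W)*(1/(2*W)) = 1)
(158 - 145)*(J(8, K) + sqrt(30 + 8)) = (158 - 145)*(1 + sqrt(30 + 8)) = 13*(1 + sqrt(38)) = 13 + 13*sqrt(38)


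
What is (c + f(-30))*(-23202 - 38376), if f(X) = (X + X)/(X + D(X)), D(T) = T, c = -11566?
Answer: 712149570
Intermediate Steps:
f(X) = 1 (f(X) = (X + X)/(X + X) = (2*X)/((2*X)) = (2*X)*(1/(2*X)) = 1)
(c + f(-30))*(-23202 - 38376) = (-11566 + 1)*(-23202 - 38376) = -11565*(-61578) = 712149570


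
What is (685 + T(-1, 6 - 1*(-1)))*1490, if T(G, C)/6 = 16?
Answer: 1163690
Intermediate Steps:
T(G, C) = 96 (T(G, C) = 6*16 = 96)
(685 + T(-1, 6 - 1*(-1)))*1490 = (685 + 96)*1490 = 781*1490 = 1163690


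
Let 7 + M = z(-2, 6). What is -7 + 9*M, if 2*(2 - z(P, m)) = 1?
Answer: -113/2 ≈ -56.500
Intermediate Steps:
z(P, m) = 3/2 (z(P, m) = 2 - ½*1 = 2 - ½ = 3/2)
M = -11/2 (M = -7 + 3/2 = -11/2 ≈ -5.5000)
-7 + 9*M = -7 + 9*(-11/2) = -7 - 99/2 = -113/2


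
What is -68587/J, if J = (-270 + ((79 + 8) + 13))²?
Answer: -68587/28900 ≈ -2.3733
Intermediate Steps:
J = 28900 (J = (-270 + (87 + 13))² = (-270 + 100)² = (-170)² = 28900)
-68587/J = -68587/28900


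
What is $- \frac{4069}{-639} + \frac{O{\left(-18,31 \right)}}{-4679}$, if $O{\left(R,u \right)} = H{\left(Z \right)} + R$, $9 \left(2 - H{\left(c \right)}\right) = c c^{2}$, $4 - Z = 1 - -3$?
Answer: $\frac{19049075}{2989881} \approx 6.3712$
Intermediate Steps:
$Z = 0$ ($Z = 4 - \left(1 - -3\right) = 4 - \left(1 + 3\right) = 4 - 4 = 0$)
$H{\left(c \right)} = 2 - \frac{c^{3}}{9}$ ($H{\left(c \right)} = 2 - \frac{c c^{2}}{9} = 2 - \frac{c^{3}}{9}$)
$O{\left(R,u \right)} = 2 + R$ ($O{\left(R,u \right)} = \left(2 - \frac{0^{3}}{9}\right) + R = \left(2 - 0\right) + R = \left(2 + 0\right) + R = 2 + R$)
$- \frac{4069}{-639} + \frac{O{\left(-18,31 \right)}}{-4679} = - \frac{4069}{-639} + \frac{2 - 18}{-4679} = \left(-4069\right) \left(- \frac{1}{639}\right) - - \frac{16}{4679} = \frac{4069}{639} + \frac{16}{4679} = \frac{19049075}{2989881}$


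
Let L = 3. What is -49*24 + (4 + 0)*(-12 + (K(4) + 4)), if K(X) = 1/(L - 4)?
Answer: -1212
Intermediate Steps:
K(X) = -1 (K(X) = 1/(3 - 4) = 1/(-1) = -1)
-49*24 + (4 + 0)*(-12 + (K(4) + 4)) = -49*24 + (4 + 0)*(-12 + (-1 + 4)) = -1176 + 4*(-12 + 3) = -1176 + 4*(-9) = -1176 - 36 = -1212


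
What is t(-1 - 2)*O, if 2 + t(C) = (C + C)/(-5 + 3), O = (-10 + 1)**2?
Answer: 81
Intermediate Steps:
O = 81 (O = (-9)**2 = 81)
t(C) = -2 - C (t(C) = -2 + (C + C)/(-5 + 3) = -2 + (2*C)/(-2) = -2 + (2*C)*(-1/2) = -2 - C)
t(-1 - 2)*O = (-2 - (-1 - 2))*81 = (-2 - 1*(-3))*81 = (-2 + 3)*81 = 1*81 = 81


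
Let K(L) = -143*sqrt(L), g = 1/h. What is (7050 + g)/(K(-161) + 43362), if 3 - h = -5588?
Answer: 155380044042/957359806073 + 512415163*I*sqrt(161)/957359806073 ≈ 0.1623 + 0.0067914*I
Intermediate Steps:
h = 5591 (h = 3 - 1*(-5588) = 3 + 5588 = 5591)
g = 1/5591 ≈ 0.00017886
(7050 + g)/(K(-161) + 43362) = (7050 + 1/5591)/(-143*I*sqrt(161) + 43362) = 39416551/(5591*(-143*I*sqrt(161) + 43362)) = 39416551/(5591*(43362 - 143*I*sqrt(161)))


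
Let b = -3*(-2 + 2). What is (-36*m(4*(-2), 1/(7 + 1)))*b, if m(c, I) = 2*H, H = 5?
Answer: 0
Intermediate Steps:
b = 0 (b = -3*0 = 0)
m(c, I) = 10 (m(c, I) = 2*5 = 10)
(-36*m(4*(-2), 1/(7 + 1)))*b = -36*10*0 = -360*0 = 0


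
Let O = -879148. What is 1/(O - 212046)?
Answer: -1/1091194 ≈ -9.1643e-7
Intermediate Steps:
1/(O - 212046) = 1/(-879148 - 212046) = 1/(-1091194) = -1/1091194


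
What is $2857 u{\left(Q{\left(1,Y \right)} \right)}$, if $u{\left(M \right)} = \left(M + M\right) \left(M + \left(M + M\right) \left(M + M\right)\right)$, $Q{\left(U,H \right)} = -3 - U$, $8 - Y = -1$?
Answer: $-1371360$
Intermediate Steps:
$Y = 9$ ($Y = 8 - -1 = 8 + 1 = 9$)
$u{\left(M \right)} = 2 M \left(M + 4 M^{2}\right)$ ($u{\left(M \right)} = 2 M \left(M + 2 M 2 M\right) = 2 M \left(M + 4 M^{2}\right)$)
$2857 u{\left(Q{\left(1,Y \right)} \right)} = 2857 \left(-3 - 1\right)^{2} \left(2 + 8 \left(-3 - 1\right)\right) = 2857 \left(-4\right)^{2} \left(2 + 8 \left(-4\right)\right) = 2857 \cdot 16 \left(2 - 32\right) = 2857 \cdot 16 \left(-30\right) = 2857 \left(-480\right) = -1371360$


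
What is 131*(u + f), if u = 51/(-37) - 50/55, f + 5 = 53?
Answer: 2437255/407 ≈ 5988.3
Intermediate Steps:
f = 48 (f = -5 + 53 = 48)
u = -931/407 (u = 51*(-1/37) - 50*1/55 = -51/37 - 10/11 = -931/407 ≈ -2.2875)
131*(u + f) = 131*(-931/407 + 48) = 131*(18605/407) = 2437255/407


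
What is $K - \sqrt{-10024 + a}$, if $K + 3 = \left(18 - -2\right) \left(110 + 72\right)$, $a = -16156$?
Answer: $3637 - 2 i \sqrt{6545} \approx 3637.0 - 161.8 i$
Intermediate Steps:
$K = 3637$ ($K = -3 + \left(18 - -2\right) \left(110 + 72\right) = -3 + \left(18 + 2\right) 182 = -3 + 20 \cdot 182 = -3 + 3640 = 3637$)
$K - \sqrt{-10024 + a} = 3637 - \sqrt{-10024 - 16156} = 3637 - \sqrt{-26180} = 3637 - 2 i \sqrt{6545}$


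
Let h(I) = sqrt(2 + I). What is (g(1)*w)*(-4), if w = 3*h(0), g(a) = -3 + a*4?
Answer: -12*sqrt(2) ≈ -16.971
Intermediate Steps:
g(a) = -3 + 4*a
w = 3*sqrt(2) (w = 3*sqrt(2 + 0) = 3*sqrt(2) ≈ 4.2426)
(g(1)*w)*(-4) = ((-3 + 4*1)*(3*sqrt(2)))*(-4) = ((-3 + 4)*(3*sqrt(2)))*(-4) = (1*(3*sqrt(2)))*(-4) = (3*sqrt(2))*(-4) = -12*sqrt(2)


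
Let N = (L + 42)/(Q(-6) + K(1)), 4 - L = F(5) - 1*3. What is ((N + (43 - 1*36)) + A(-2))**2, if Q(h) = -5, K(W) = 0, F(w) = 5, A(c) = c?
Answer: 361/25 ≈ 14.440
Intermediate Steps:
L = 2 (L = 4 - (5 - 1*3) = 4 - (5 - 3) = 4 - 1*2 = 4 - 2 = 2)
N = -44/5 (N = (2 + 42)/(-5 + 0) = 44/(-5) = 44*(-1/5) = -44/5 ≈ -8.8000)
((N + (43 - 1*36)) + A(-2))**2 = ((-44/5 + (43 - 1*36)) - 2)**2 = ((-44/5 + (43 - 36)) - 2)**2 = ((-44/5 + 7) - 2)**2 = (-9/5 - 2)**2 = (-19/5)**2 = 361/25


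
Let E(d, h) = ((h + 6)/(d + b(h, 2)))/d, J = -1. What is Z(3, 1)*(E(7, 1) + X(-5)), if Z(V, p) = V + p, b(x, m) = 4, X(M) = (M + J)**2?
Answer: 1588/11 ≈ 144.36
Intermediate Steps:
X(M) = (-1 + M)**2 (X(M) = (M - 1)**2 = (-1 + M)**2)
E(d, h) = (6 + h)/(d*(4 + d)) (E(d, h) = ((h + 6)/(d + 4))/d = ((6 + h)/(4 + d))/d = (6 + h)/(d*(4 + d)))
Z(3, 1)*(E(7, 1) + X(-5)) = (3 + 1)*((6 + 1)/(7*(4 + 7)) + (-1 - 5)**2) = 4*((1/7)*7/11 + (-6)**2) = 4*((1/7)*(1/11)*7 + 36) = 4*(1/11 + 36) = 4*(397/11) = 1588/11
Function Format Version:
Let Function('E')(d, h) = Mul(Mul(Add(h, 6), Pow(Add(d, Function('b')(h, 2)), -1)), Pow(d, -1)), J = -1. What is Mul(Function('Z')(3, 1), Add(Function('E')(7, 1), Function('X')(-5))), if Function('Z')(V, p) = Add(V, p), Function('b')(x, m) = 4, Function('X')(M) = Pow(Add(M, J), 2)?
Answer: Rational(1588, 11) ≈ 144.36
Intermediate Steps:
Function('X')(M) = Pow(Add(-1, M), 2) (Function('X')(M) = Pow(Add(M, -1), 2) = Pow(Add(-1, M), 2))
Function('E')(d, h) = Mul(Pow(d, -1), Pow(Add(4, d), -1), Add(6, h)) (Function('E')(d, h) = Mul(Mul(Add(h, 6), Pow(Add(d, 4), -1)), Pow(d, -1)) = Mul(Mul(Add(6, h), Pow(Add(4, d), -1)), Pow(d, -1)) = Mul(Mul(Pow(Add(4, d), -1), Add(6, h)), Pow(d, -1)) = Mul(Pow(d, -1), Pow(Add(4, d), -1), Add(6, h)))
Mul(Function('Z')(3, 1), Add(Function('E')(7, 1), Function('X')(-5))) = Mul(Add(3, 1), Add(Mul(Pow(7, -1), Pow(Add(4, 7), -1), Add(6, 1)), Pow(Add(-1, -5), 2))) = Mul(4, Add(Mul(Rational(1, 7), Pow(11, -1), 7), Pow(-6, 2))) = Mul(4, Add(Mul(Rational(1, 7), Rational(1, 11), 7), 36)) = Mul(4, Add(Rational(1, 11), 36)) = Mul(4, Rational(397, 11)) = Rational(1588, 11)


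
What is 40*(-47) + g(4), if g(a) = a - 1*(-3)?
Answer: -1873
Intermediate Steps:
g(a) = 3 + a (g(a) = a + 3 = 3 + a)
40*(-47) + g(4) = 40*(-47) + (3 + 4) = -1880 + 7 = -1873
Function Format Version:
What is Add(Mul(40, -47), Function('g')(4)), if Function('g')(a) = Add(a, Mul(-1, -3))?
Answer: -1873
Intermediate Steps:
Function('g')(a) = Add(3, a) (Function('g')(a) = Add(a, 3) = Add(3, a))
Add(Mul(40, -47), Function('g')(4)) = Add(Mul(40, -47), Add(3, 4)) = Add(-1880, 7) = -1873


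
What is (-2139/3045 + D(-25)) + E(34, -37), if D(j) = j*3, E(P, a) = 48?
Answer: -28118/1015 ≈ -27.702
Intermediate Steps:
D(j) = 3*j
(-2139/3045 + D(-25)) + E(34, -37) = (-2139/3045 + 3*(-25)) + 48 = (-2139*1/3045 - 75) + 48 = (-713/1015 - 75) + 48 = -76838/1015 + 48 = -28118/1015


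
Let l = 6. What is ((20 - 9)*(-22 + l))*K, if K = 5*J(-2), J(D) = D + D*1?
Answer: 3520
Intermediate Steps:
J(D) = 2*D (J(D) = D + D = 2*D)
K = -20 (K = 5*(2*(-2)) = 5*(-4) = -20)
((20 - 9)*(-22 + l))*K = ((20 - 9)*(-22 + 6))*(-20) = (11*(-16))*(-20) = -176*(-20) = 3520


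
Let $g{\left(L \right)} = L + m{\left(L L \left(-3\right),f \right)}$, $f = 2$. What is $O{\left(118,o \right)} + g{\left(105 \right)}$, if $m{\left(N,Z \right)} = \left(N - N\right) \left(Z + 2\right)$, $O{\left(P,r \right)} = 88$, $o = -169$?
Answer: $193$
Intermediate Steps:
$m{\left(N,Z \right)} = 0$ ($m{\left(N,Z \right)} = 0 \left(2 + Z\right) = 0$)
$g{\left(L \right)} = L$ ($g{\left(L \right)} = L + 0 = L$)
$O{\left(118,o \right)} + g{\left(105 \right)} = 88 + 105 = 193$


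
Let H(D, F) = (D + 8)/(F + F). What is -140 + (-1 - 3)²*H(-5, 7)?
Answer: -956/7 ≈ -136.57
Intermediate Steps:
H(D, F) = (8 + D)/(2*F) (H(D, F) = (8 + D)/((2*F)) = (8 + D)*(1/(2*F)) = (8 + D)/(2*F))
-140 + (-1 - 3)²*H(-5, 7) = -140 + (-1 - 3)²*((½)*(8 - 5)/7) = -140 + (-4)²*((½)*(⅐)*3) = -140 + 16*(3/14) = -140 + 24/7 = -956/7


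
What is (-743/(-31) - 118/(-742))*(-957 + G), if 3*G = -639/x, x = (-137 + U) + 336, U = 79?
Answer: -170235207/7367 ≈ -23108.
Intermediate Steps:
x = 278 (x = (-137 + 79) + 336 = -58 + 336 = 278)
G = -213/278 (G = (-639/278)/3 = (-639*1/278)/3 = (1/3)*(-639/278) = -213/278 ≈ -0.76619)
(-743/(-31) - 118/(-742))*(-957 + G) = (-743/(-31) - 118/(-742))*(-957 - 213/278) = (-743*(-1/31) - 118*(-1/742))*(-266259/278) = (743/31 + 59/371)*(-266259/278) = (277482/11501)*(-266259/278) = -170235207/7367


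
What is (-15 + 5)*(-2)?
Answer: 20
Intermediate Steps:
(-15 + 5)*(-2) = -10*(-2) = 20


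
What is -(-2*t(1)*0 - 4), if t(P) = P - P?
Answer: 4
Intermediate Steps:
t(P) = 0
-(-2*t(1)*0 - 4) = -(-2*0*0 - 4) = -(0*0 - 4) = -(0 - 4) = -1*(-4) = 4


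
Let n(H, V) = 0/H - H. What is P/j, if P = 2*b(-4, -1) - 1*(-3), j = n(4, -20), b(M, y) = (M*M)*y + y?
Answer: 31/4 ≈ 7.7500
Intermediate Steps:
b(M, y) = y + y*M**2 (b(M, y) = M**2*y + y = y*M**2 + y = y + y*M**2)
n(H, V) = -H (n(H, V) = 0 - H = -H)
j = -4 (j = -1*4 = -4)
P = -31 (P = 2*(-(1 + (-4)**2)) - 1*(-3) = 2*(-(1 + 16)) + 3 = 2*(-1*17) + 3 = 2*(-17) + 3 = -34 + 3 = -31)
P/j = -31/(-4) = -31*(-1/4) = 31/4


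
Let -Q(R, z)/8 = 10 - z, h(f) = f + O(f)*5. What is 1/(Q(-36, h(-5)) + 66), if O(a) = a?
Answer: -1/254 ≈ -0.0039370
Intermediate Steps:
h(f) = 6*f (h(f) = f + f*5 = f + 5*f = 6*f)
Q(R, z) = -80 + 8*z (Q(R, z) = -8*(10 - z) = -80 + 8*z)
1/(Q(-36, h(-5)) + 66) = 1/((-80 + 8*(6*(-5))) + 66) = 1/((-80 + 8*(-30)) + 66) = 1/((-80 - 240) + 66) = 1/(-320 + 66) = 1/(-254) = -1/254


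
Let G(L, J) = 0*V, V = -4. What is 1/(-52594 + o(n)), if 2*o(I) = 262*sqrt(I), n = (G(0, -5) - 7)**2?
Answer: -1/51677 ≈ -1.9351e-5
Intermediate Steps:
G(L, J) = 0 (G(L, J) = 0*(-4) = 0)
n = 49 (n = (0 - 7)**2 = (-7)**2 = 49)
o(I) = 131*sqrt(I) (o(I) = (262*sqrt(I))/2 = 131*sqrt(I))
1/(-52594 + o(n)) = 1/(-52594 + 131*sqrt(49)) = 1/(-52594 + 131*7) = 1/(-52594 + 917) = 1/(-51677) = -1/51677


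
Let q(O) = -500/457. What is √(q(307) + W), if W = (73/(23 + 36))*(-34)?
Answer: I*√31378838362/26963 ≈ 6.5698*I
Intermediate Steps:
W = -2482/59 (W = (73/59)*(-34) = -2482/59 ≈ -42.068)
q(O) = -500/457 (q(O) = -500*1/457 = -500/457)
√(q(307) + W) = √(-500/457 - 2482/59) = √(-1163774/26963) = I*√31378838362/26963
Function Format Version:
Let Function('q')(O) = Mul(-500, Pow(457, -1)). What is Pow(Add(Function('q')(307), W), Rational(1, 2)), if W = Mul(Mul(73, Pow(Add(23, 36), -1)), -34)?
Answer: Mul(Rational(1, 26963), I, Pow(31378838362, Rational(1, 2))) ≈ Mul(6.5698, I)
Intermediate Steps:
W = Rational(-2482, 59) (W = Mul(Mul(73, Pow(59, -1)), -34) = Mul(Mul(73, Rational(1, 59)), -34) = Mul(Rational(73, 59), -34) = Rational(-2482, 59) ≈ -42.068)
Function('q')(O) = Rational(-500, 457) (Function('q')(O) = Mul(-500, Rational(1, 457)) = Rational(-500, 457))
Pow(Add(Function('q')(307), W), Rational(1, 2)) = Pow(Add(Rational(-500, 457), Rational(-2482, 59)), Rational(1, 2)) = Pow(Rational(-1163774, 26963), Rational(1, 2)) = Mul(Rational(1, 26963), I, Pow(31378838362, Rational(1, 2)))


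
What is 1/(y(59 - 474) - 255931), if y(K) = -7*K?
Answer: -1/253026 ≈ -3.9522e-6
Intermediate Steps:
1/(y(59 - 474) - 255931) = 1/(-7*(59 - 474) - 255931) = 1/(-7*(-415) - 255931) = 1/(2905 - 255931) = 1/(-253026) = -1/253026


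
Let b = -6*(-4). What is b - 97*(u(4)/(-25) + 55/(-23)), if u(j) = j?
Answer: 156099/575 ≈ 271.48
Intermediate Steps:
b = 24
b - 97*(u(4)/(-25) + 55/(-23)) = 24 - 97*(4/(-25) + 55/(-23)) = 24 - 97*(4*(-1/25) + 55*(-1/23)) = 24 - 97*(-4/25 - 55/23) = 24 - 97*(-1467/575) = 24 + 142299/575 = 156099/575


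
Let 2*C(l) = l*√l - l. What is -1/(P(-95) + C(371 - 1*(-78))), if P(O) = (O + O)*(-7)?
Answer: 2211/42815164 - 449*√449/42815164 ≈ -0.00017057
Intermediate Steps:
P(O) = -14*O (P(O) = (2*O)*(-7) = -14*O)
C(l) = l^(3/2)/2 - l/2 (C(l) = (l*√l - l)/2 = (l^(3/2) - l)/2 = l^(3/2)/2 - l/2)
-1/(P(-95) + C(371 - 1*(-78))) = -1/(-14*(-95) + ((371 - 1*(-78))^(3/2)/2 - (371 - 1*(-78))/2)) = -1/(1330 + ((371 + 78)^(3/2)/2 - (371 + 78)/2)) = -1/(1330 + (449^(3/2)/2 - ½*449)) = -1/(1330 + ((449*√449)/2 - 449/2)) = -1/(1330 + (449*√449/2 - 449/2)) = -1/(1330 + (-449/2 + 449*√449/2)) = -1/(2211/2 + 449*√449/2)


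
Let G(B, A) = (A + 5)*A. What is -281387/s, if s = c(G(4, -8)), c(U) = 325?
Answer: -281387/325 ≈ -865.81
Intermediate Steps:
G(B, A) = A*(5 + A) (G(B, A) = (5 + A)*A = A*(5 + A))
s = 325
-281387/s = -281387/325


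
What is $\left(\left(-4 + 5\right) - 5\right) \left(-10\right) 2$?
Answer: $80$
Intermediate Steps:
$\left(\left(-4 + 5\right) - 5\right) \left(-10\right) 2 = \left(1 - 5\right) \left(-10\right) 2 = \left(-4\right) \left(-10\right) 2 = 40 \cdot 2 = 80$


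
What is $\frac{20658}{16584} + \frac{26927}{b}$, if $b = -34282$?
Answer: $\frac{21803349}{47377724} \approx 0.4602$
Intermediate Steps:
$\frac{20658}{16584} + \frac{26927}{b} = \frac{20658}{16584} + \frac{26927}{-34282} = 20658 \cdot \frac{1}{16584} + 26927 \left(- \frac{1}{34282}\right) = \frac{3443}{2764} - \frac{26927}{34282} = \frac{21803349}{47377724}$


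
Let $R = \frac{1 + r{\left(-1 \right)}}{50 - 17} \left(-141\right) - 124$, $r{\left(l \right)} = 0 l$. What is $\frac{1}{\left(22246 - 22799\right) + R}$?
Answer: $- \frac{11}{7494} \approx -0.0014678$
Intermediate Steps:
$r{\left(l \right)} = 0$
$R = - \frac{1411}{11}$ ($R = \frac{1 + 0}{50 - 17} \left(-141\right) - 124 = 1 \cdot \frac{1}{33} \left(-141\right) - 124 = \frac{1}{33} \left(-141\right) - 124 = - \frac{47}{11} - 124 = - \frac{1411}{11} \approx -128.27$)
$\frac{1}{\left(22246 - 22799\right) + R} = \frac{1}{\left(22246 - 22799\right) - \frac{1411}{11}} = \frac{1}{-553 - \frac{1411}{11}} = \frac{1}{- \frac{7494}{11}} = - \frac{11}{7494}$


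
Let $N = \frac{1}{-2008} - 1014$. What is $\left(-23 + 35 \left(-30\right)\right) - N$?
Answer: $- \frac{118471}{2008} \approx -59.0$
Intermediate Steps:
$N = - \frac{2036113}{2008}$ ($N = - \frac{1}{2008} - 1014 = - \frac{2036113}{2008} \approx -1014.0$)
$\left(-23 + 35 \left(-30\right)\right) - N = \left(-23 + 35 \left(-30\right)\right) - - \frac{2036113}{2008} = \left(-23 - 1050\right) + \frac{2036113}{2008} = -1073 + \frac{2036113}{2008} = - \frac{118471}{2008}$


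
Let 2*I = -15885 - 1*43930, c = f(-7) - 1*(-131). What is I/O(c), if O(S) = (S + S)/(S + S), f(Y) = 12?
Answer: -59815/2 ≈ -29908.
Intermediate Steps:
c = 143 (c = 12 - 1*(-131) = 12 + 131 = 143)
I = -59815/2 (I = (-15885 - 1*43930)/2 = (-15885 - 43930)/2 = (½)*(-59815) = -59815/2 ≈ -29908.)
O(S) = 1 (O(S) = (2*S)/((2*S)) = (2*S)*(1/(2*S)) = 1)
I/O(c) = -59815/2/1 = -59815/2*1 = -59815/2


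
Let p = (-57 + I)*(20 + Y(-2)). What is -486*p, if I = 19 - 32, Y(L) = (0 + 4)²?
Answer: 1224720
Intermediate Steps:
Y(L) = 16 (Y(L) = 4² = 16)
I = -13
p = -2520 (p = (-57 - 13)*(20 + 16) = -70*36 = -2520)
-486*p = -486*(-2520) = 1224720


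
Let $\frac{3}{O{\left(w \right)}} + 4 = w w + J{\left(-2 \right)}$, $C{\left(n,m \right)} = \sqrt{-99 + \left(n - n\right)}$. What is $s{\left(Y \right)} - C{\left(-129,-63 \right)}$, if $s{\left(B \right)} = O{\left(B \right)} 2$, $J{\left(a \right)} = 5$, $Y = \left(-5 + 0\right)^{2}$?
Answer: $\frac{3}{313} - 3 i \sqrt{11} \approx 0.0095847 - 9.9499 i$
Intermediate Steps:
$Y = 25$ ($Y = \left(-5\right)^{2} = 25$)
$C{\left(n,m \right)} = 3 i \sqrt{11}$ ($C{\left(n,m \right)} = \sqrt{-99 + 0} = \sqrt{-99} = 3 i \sqrt{11}$)
$O{\left(w \right)} = \frac{3}{1 + w^{2}}$ ($O{\left(w \right)} = \frac{3}{-4 + \left(w w + 5\right)} = \frac{3}{-4 + \left(w^{2} + 5\right)} = \frac{3}{-4 + \left(5 + w^{2}\right)} = \frac{3}{1 + w^{2}}$)
$s{\left(B \right)} = \frac{6}{1 + B^{2}}$ ($s{\left(B \right)} = \frac{3}{1 + B^{2}} \cdot 2 = \frac{6}{1 + B^{2}}$)
$s{\left(Y \right)} - C{\left(-129,-63 \right)} = \frac{6}{1 + 25^{2}} - 3 i \sqrt{11} = \frac{6}{1 + 625} - 3 i \sqrt{11} = \frac{6}{626} - 3 i \sqrt{11} = 6 \cdot \frac{1}{626} - 3 i \sqrt{11} = \frac{3}{313} - 3 i \sqrt{11}$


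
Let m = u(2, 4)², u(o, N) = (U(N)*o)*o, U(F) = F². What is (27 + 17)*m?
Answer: 180224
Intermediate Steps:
u(o, N) = N²*o² (u(o, N) = (N²*o)*o = (o*N²)*o = N²*o²)
m = 4096 (m = (4²*2²)² = (16*4)² = 64² = 4096)
(27 + 17)*m = (27 + 17)*4096 = 44*4096 = 180224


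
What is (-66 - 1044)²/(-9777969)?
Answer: -136900/1086441 ≈ -0.12601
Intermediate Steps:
(-66 - 1044)²/(-9777969) = (-1110)²*(-1/9777969) = 1232100*(-1/9777969) = -136900/1086441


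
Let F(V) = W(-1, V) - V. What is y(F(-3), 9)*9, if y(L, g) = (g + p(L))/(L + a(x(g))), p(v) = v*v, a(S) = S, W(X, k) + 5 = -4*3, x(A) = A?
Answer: -369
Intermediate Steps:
W(X, k) = -17 (W(X, k) = -5 - 4*3 = -5 - 12 = -17)
F(V) = -17 - V
p(v) = v²
y(L, g) = (g + L²)/(L + g)
y(F(-3), 9)*9 = ((9 + (-17 - 1*(-3))²)/((-17 - 1*(-3)) + 9))*9 = ((9 + (-17 + 3)²)/((-17 + 3) + 9))*9 = ((9 + (-14)²)/(-14 + 9))*9 = ((9 + 196)/(-5))*9 = -⅕*205*9 = -41*9 = -369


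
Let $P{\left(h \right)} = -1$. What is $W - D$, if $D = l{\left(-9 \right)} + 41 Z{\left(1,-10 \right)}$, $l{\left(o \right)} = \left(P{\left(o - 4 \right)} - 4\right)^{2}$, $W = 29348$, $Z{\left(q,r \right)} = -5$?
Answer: $29528$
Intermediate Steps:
$l{\left(o \right)} = 25$ ($l{\left(o \right)} = \left(-1 - 4\right)^{2} = \left(-5\right)^{2} = 25$)
$D = -180$ ($D = 25 + 41 \left(-5\right) = 25 - 205 = -180$)
$W - D = 29348 - -180 = 29348 + 180 = 29528$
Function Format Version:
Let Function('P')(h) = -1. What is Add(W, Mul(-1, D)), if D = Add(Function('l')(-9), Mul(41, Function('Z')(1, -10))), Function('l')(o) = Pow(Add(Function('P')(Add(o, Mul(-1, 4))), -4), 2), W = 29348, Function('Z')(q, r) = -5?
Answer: 29528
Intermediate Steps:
Function('l')(o) = 25 (Function('l')(o) = Pow(Add(-1, -4), 2) = Pow(-5, 2) = 25)
D = -180 (D = Add(25, Mul(41, -5)) = Add(25, -205) = -180)
Add(W, Mul(-1, D)) = Add(29348, Mul(-1, -180)) = Add(29348, 180) = 29528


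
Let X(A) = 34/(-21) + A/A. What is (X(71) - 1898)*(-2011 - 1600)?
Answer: 143974181/21 ≈ 6.8559e+6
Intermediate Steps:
X(A) = -13/21 (X(A) = 34*(-1/21) + 1 = -34/21 + 1 = -13/21)
(X(71) - 1898)*(-2011 - 1600) = (-13/21 - 1898)*(-2011 - 1600) = -39871/21*(-3611) = 143974181/21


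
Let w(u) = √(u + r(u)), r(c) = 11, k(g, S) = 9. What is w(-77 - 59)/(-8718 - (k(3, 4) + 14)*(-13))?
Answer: -5*I*√5/8419 ≈ -0.001328*I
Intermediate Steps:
w(u) = √(11 + u) (w(u) = √(u + 11) = √(11 + u))
w(-77 - 59)/(-8718 - (k(3, 4) + 14)*(-13)) = √(11 + (-77 - 59))/(-8718 - (9 + 14)*(-13)) = √(11 - 136)/(-8718 - 23*(-13)) = √(-125)/(-8718 - 1*(-299)) = (5*I*√5)/(-8718 + 299) = (5*I*√5)/(-8419) = (5*I*√5)*(-1/8419) = -5*I*√5/8419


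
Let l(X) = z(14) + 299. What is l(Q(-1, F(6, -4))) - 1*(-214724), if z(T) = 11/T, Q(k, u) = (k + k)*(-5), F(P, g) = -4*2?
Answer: 3010333/14 ≈ 2.1502e+5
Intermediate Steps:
F(P, g) = -8
Q(k, u) = -10*k (Q(k, u) = (2*k)*(-5) = -10*k)
l(X) = 4197/14 (l(X) = 11/14 + 299 = 4197/14)
l(Q(-1, F(6, -4))) - 1*(-214724) = 4197/14 - 1*(-214724) = 4197/14 + 214724 = 3010333/14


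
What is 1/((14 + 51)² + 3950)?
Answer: 1/8175 ≈ 0.00012232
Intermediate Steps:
1/((14 + 51)² + 3950) = 1/(65² + 3950) = 1/(4225 + 3950) = 1/8175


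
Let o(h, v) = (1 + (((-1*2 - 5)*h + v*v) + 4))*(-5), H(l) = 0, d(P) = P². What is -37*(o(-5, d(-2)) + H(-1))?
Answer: 10360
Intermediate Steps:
o(h, v) = -25 - 5*v² + 35*h (o(h, v) = (1 + (((-2 - 5)*h + v²) + 4))*(-5) = (1 + ((-7*h + v²) + 4))*(-5) = (1 + ((v² - 7*h) + 4))*(-5) = (1 + (4 + v² - 7*h))*(-5) = (5 + v² - 7*h)*(-5) = -25 - 5*v² + 35*h)
-37*(o(-5, d(-2)) + H(-1)) = -37*((-25 - 5*((-2)²)² + 35*(-5)) + 0) = -37*((-25 - 5*4² - 175) + 0) = -37*((-25 - 5*16 - 175) + 0) = -37*((-25 - 80 - 175) + 0) = -37*(-280 + 0) = -37*(-280) = 10360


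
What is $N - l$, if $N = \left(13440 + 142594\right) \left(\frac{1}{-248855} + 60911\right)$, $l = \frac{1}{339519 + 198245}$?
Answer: $\frac{1271900294891174657449}{133825260220} \approx 9.5042 \cdot 10^{9}$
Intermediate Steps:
$l = \frac{1}{537764} \approx 1.8596 \cdot 10^{-6}$
$N = \frac{2365164449258736}{248855}$ ($N = 156034 \left(- \frac{1}{248855} + 60911\right) = 156034 \cdot \frac{15158006904}{248855} = \frac{2365164449258736}{248855} \approx 9.5042 \cdot 10^{9}$)
$N - l = \frac{2365164449258736}{248855} - \frac{1}{537764} = \frac{1271900294891174657449}{133825260220}$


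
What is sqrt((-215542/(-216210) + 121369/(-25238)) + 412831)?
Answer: sqrt(3073050700899796003077570)/2728353990 ≈ 642.52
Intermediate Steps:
sqrt((-215542/(-216210) + 121369/(-25238)) + 412831) = sqrt((-215542*(-1/216210) + 121369*(-1/25238)) + 412831) = sqrt((107771/108105 - 121369/25238) + 412831) = sqrt(-10400671247/2728353990 + 412831) = sqrt(1126338705374443/2728353990) = sqrt(3073050700899796003077570)/2728353990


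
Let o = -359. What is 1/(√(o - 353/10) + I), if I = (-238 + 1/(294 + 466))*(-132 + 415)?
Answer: -38903455320/2620289070952729 - 57760*I*√39430/2620289070952729 ≈ -1.4847e-5 - 4.3771e-9*I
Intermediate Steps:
I = -51188757/760 (I = (-238 + 1/760)*283 = -180879/760*283 = -51188757/760 ≈ -67354.)
1/(√(o - 353/10) + I) = 1/(√(-359 - 353/10) - 51188757/760) = 1/(√(-3943/10) - 51188757/760) = 1/(I*√39430/10 - 51188757/760) = 1/(-51188757/760 + I*√39430/10)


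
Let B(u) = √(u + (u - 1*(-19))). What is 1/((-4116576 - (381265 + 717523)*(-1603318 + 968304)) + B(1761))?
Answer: 697741646456/486843405199129697356395 - √3541/486843405199129697356395 ≈ 1.4332e-12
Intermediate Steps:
B(u) = √(19 + 2*u) (B(u) = √(u + (u + 19)) = √(u + (19 + u)) = √(19 + 2*u))
1/((-4116576 - (381265 + 717523)*(-1603318 + 968304)) + B(1761)) = 1/((-4116576 - (381265 + 717523)*(-1603318 + 968304)) + √(19 + 2*1761)) = 1/((-4116576 - 1098788*(-635014)) + √(19 + 3522)) = 1/((-4116576 - 1*(-697745763032)) + √3541) = 1/((-4116576 + 697745763032) + √3541) = 1/(697741646456 + √3541)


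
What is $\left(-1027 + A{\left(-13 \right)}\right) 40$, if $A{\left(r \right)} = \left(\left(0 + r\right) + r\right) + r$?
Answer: $-42640$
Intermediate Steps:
$A{\left(r \right)} = 3 r$ ($A{\left(r \right)} = \left(r + r\right) + r = 2 r + r = 3 r$)
$\left(-1027 + A{\left(-13 \right)}\right) 40 = \left(-1027 + 3 \left(-13\right)\right) 40 = \left(-1027 - 39\right) 40 = \left(-1066\right) 40 = -42640$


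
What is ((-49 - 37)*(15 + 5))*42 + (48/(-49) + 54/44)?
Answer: -77874453/1078 ≈ -72240.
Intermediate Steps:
((-49 - 37)*(15 + 5))*42 + (48/(-49) + 54/44) = -86*20*42 + (48*(-1/49) + 54*(1/44)) = -1720*42 + (-48/49 + 27/22) = -72240 + 267/1078 = -77874453/1078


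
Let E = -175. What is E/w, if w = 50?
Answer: -7/2 ≈ -3.5000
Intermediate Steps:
E/w = -175/50 = -175*1/50 = -7/2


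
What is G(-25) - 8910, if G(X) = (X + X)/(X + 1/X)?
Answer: -2788205/313 ≈ -8908.0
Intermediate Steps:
G(X) = 2*X/(X + 1/X) (G(X) = (2*X)/(X + 1/X) = 2*X/(X + 1/X))
G(-25) - 8910 = 2*(-25)**2/(1 + (-25)**2) - 8910 = 2*625/(1 + 625) - 8910 = 2*625/626 - 8910 = 2*625*(1/626) - 8910 = 625/313 - 8910 = -2788205/313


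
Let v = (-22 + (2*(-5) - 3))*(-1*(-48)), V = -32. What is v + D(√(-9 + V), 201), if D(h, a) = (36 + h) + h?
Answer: -1644 + 2*I*√41 ≈ -1644.0 + 12.806*I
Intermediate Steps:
D(h, a) = 36 + 2*h
v = -1680 (v = (-22 + (-10 - 3))*48 = (-22 - 13)*48 = -35*48 = -1680)
v + D(√(-9 + V), 201) = -1680 + (36 + 2*√(-9 - 32)) = -1680 + (36 + 2*√(-41)) = -1680 + (36 + 2*(I*√41)) = -1680 + (36 + 2*I*√41) = -1644 + 2*I*√41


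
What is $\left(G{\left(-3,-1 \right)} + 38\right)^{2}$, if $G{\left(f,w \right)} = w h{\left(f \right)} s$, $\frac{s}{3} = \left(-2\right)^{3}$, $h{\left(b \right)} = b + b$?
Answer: $11236$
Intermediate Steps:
$h{\left(b \right)} = 2 b$
$s = -24$ ($s = 3 \left(-2\right)^{3} = 3 \left(-8\right) = -24$)
$G{\left(f,w \right)} = - 48 f w$ ($G{\left(f,w \right)} = w 2 f \left(-24\right) = 2 f w \left(-24\right) = - 48 f w$)
$\left(G{\left(-3,-1 \right)} + 38\right)^{2} = \left(\left(-48\right) \left(-3\right) \left(-1\right) + 38\right)^{2} = \left(-144 + 38\right)^{2} = \left(-106\right)^{2} = 11236$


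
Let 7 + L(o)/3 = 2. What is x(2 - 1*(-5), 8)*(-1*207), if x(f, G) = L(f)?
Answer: 3105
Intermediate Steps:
L(o) = -15 (L(o) = -21 + 3*2 = -21 + 6 = -15)
x(f, G) = -15
x(2 - 1*(-5), 8)*(-1*207) = -(-15)*207 = -15*(-207) = 3105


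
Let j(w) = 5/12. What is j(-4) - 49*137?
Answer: -80551/12 ≈ -6712.6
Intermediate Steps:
j(w) = 5/12 (j(w) = 5*(1/12) = 5/12)
j(-4) - 49*137 = 5/12 - 49*137 = 5/12 - 6713 = -80551/12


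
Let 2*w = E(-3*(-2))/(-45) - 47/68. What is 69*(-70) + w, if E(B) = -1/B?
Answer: -88685111/18360 ≈ -4830.3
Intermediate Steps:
w = -6311/18360 (w = (-1/((-3*(-2)))/(-45) - 47/68)/2 = (-1/6*(-1/45) - 47*1/68)/2 = (-1*1/6*(-1/45) - 47/68)/2 = (-1/6*(-1/45) - 47/68)/2 = (1/270 - 47/68)/2 = (1/2)*(-6311/9180) = -6311/18360 ≈ -0.34374)
69*(-70) + w = 69*(-70) - 6311/18360 = -4830 - 6311/18360 = -88685111/18360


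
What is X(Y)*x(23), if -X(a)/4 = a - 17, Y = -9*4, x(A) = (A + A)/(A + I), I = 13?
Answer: 2438/9 ≈ 270.89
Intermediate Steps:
x(A) = 2*A/(13 + A) (x(A) = (A + A)/(A + 13) = (2*A)/(13 + A) = 2*A/(13 + A))
Y = -36
X(a) = 68 - 4*a (X(a) = -4*(a - 17) = -4*(-17 + a) = 68 - 4*a)
X(Y)*x(23) = (68 - 4*(-36))*(2*23/(13 + 23)) = (68 + 144)*(2*23/36) = 212*(2*23*(1/36)) = 212*(23/18) = 2438/9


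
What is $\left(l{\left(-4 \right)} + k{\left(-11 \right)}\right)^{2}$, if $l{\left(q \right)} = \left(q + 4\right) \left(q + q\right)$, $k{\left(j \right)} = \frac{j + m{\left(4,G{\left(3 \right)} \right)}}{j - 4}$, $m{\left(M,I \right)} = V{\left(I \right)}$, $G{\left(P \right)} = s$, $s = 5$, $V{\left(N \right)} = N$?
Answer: $\frac{4}{25} \approx 0.16$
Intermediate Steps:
$G{\left(P \right)} = 5$
$m{\left(M,I \right)} = I$
$k{\left(j \right)} = \frac{5 + j}{-4 + j}$ ($k{\left(j \right)} = \frac{j + 5}{j - 4} = \frac{5 + j}{-4 + j}$)
$l{\left(q \right)} = 2 q \left(4 + q\right)$ ($l{\left(q \right)} = \left(4 + q\right) 2 q = 2 q \left(4 + q\right)$)
$\left(l{\left(-4 \right)} + k{\left(-11 \right)}\right)^{2} = \left(2 \left(-4\right) \left(4 - 4\right) + \frac{5 - 11}{-4 - 11}\right)^{2} = \left(2 \left(-4\right) 0 + \frac{1}{-15} \left(-6\right)\right)^{2} = \left(0 - - \frac{2}{5}\right)^{2} = \left(0 + \frac{2}{5}\right)^{2} = \left(\frac{2}{5}\right)^{2} = \frac{4}{25}$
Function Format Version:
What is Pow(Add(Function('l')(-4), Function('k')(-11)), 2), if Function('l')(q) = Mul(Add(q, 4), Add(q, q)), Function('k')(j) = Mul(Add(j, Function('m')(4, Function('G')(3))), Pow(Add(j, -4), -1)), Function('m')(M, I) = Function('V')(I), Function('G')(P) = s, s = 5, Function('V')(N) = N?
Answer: Rational(4, 25) ≈ 0.16000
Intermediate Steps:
Function('G')(P) = 5
Function('m')(M, I) = I
Function('k')(j) = Mul(Pow(Add(-4, j), -1), Add(5, j)) (Function('k')(j) = Mul(Add(j, 5), Pow(Add(j, -4), -1)) = Mul(Add(5, j), Pow(Add(-4, j), -1)) = Mul(Pow(Add(-4, j), -1), Add(5, j)))
Function('l')(q) = Mul(2, q, Add(4, q)) (Function('l')(q) = Mul(Add(4, q), Mul(2, q)) = Mul(2, q, Add(4, q)))
Pow(Add(Function('l')(-4), Function('k')(-11)), 2) = Pow(Add(Mul(2, -4, Add(4, -4)), Mul(Pow(Add(-4, -11), -1), Add(5, -11))), 2) = Pow(Add(Mul(2, -4, 0), Mul(Pow(-15, -1), -6)), 2) = Pow(Add(0, Mul(Rational(-1, 15), -6)), 2) = Pow(Add(0, Rational(2, 5)), 2) = Pow(Rational(2, 5), 2) = Rational(4, 25)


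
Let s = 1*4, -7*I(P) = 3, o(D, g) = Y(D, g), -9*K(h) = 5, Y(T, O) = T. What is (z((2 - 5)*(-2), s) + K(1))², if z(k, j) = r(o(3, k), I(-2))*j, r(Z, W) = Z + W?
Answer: 375769/3969 ≈ 94.676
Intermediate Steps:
K(h) = -5/9 (K(h) = -⅑*5 = -5/9)
o(D, g) = D
I(P) = -3/7 (I(P) = -⅐*3 = -3/7)
s = 4
r(Z, W) = W + Z
z(k, j) = 18*j/7 (z(k, j) = (-3/7 + 3)*j = 18*j/7)
(z((2 - 5)*(-2), s) + K(1))² = ((18/7)*4 - 5/9)² = (72/7 - 5/9)² = (613/63)² = 375769/3969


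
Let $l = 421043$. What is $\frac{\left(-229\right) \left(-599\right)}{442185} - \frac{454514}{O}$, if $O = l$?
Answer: $- \frac{143224383737}{186178898955} \approx -0.76928$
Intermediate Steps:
$O = 421043$
$\frac{\left(-229\right) \left(-599\right)}{442185} - \frac{454514}{O} = \frac{\left(-229\right) \left(-599\right)}{442185} - \frac{454514}{421043} = 137171 \cdot \frac{1}{442185} - \frac{454514}{421043} = \frac{137171}{442185} - \frac{454514}{421043} = - \frac{143224383737}{186178898955}$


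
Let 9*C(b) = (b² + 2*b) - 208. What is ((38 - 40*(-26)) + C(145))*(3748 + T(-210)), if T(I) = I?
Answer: 109002242/9 ≈ 1.2111e+7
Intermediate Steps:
C(b) = -208/9 + b²/9 + 2*b/9 (C(b) = ((b² + 2*b) - 208)/9 = (-208 + b² + 2*b)/9 = -208/9 + b²/9 + 2*b/9)
((38 - 40*(-26)) + C(145))*(3748 + T(-210)) = ((38 - 40*(-26)) + (-208/9 + (⅑)*145² + (2/9)*145))*(3748 - 210) = ((38 + 1040) + (-208/9 + (⅑)*21025 + 290/9))*3538 = (1078 + (-208/9 + 21025/9 + 290/9))*3538 = (1078 + 21107/9)*3538 = (30809/9)*3538 = 109002242/9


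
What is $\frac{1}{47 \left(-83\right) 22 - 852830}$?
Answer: $- \frac{1}{938652} \approx -1.0654 \cdot 10^{-6}$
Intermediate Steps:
$\frac{1}{47 \left(-83\right) 22 - 852830} = \frac{1}{\left(-3901\right) 22 - 852830} = \frac{1}{-85822 - 852830} = \frac{1}{-938652} = - \frac{1}{938652}$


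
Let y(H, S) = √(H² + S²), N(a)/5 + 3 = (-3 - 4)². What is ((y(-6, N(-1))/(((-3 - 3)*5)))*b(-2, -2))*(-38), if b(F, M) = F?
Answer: -76*√13234/15 ≈ -582.87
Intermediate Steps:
N(a) = 230 (N(a) = -15 + 5*(-3 - 4)² = -15 + 5*(-7)² = -15 + 5*49 = -15 + 245 = 230)
((y(-6, N(-1))/(((-3 - 3)*5)))*b(-2, -2))*(-38) = ((√((-6)² + 230²)/(((-3 - 3)*5)))*(-2))*(-38) = ((√(36 + 52900)/((-6*5)))*(-2))*(-38) = ((√52936/(-30))*(-2))*(-38) = (((2*√13234)*(-1/30))*(-2))*(-38) = (-√13234/15*(-2))*(-38) = (2*√13234/15)*(-38) = -76*√13234/15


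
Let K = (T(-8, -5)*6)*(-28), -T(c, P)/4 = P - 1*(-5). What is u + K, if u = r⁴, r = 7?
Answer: 2401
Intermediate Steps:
T(c, P) = -20 - 4*P (T(c, P) = -4*(P - 1*(-5)) = -4*(P + 5) = -4*(5 + P) = -20 - 4*P)
u = 2401 (u = 7⁴ = 2401)
K = 0 (K = ((-20 - 4*(-5))*6)*(-28) = ((-20 + 20)*6)*(-28) = (0*6)*(-28) = 0*(-28) = 0)
u + K = 2401 + 0 = 2401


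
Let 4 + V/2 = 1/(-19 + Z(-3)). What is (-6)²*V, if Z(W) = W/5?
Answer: -14292/49 ≈ -291.67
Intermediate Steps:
Z(W) = W/5 (Z(W) = W*(⅕) = W/5)
V = -397/49 (V = -8 + 2/(-19 + (⅕)*(-3)) = -8 + 2/(-19 - ⅗) = -8 + 2/(-98/5) = -8 + 2*(-5/98) = -8 - 5/49 = -397/49 ≈ -8.1020)
(-6)²*V = (-6)²*(-397/49) = 36*(-397/49) = -14292/49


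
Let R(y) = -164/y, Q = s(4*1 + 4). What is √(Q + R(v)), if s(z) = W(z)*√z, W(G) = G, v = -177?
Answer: 2*√(7257 + 125316*√2)/177 ≈ 4.8532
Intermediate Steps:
s(z) = z^(3/2) (s(z) = z*√z = z^(3/2))
Q = 16*√2 (Q = (4*1 + 4)^(3/2) = (4 + 4)^(3/2) = 8^(3/2) = 16*√2 ≈ 22.627)
√(Q + R(v)) = √(16*√2 - 164/(-177)) = √(16*√2 - 164*(-1/177)) = √(16*√2 + 164/177) = √(164/177 + 16*√2)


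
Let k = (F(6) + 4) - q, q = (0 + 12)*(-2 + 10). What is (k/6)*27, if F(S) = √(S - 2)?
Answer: -405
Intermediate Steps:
F(S) = √(-2 + S)
q = 96 (q = 12*8 = 96)
k = -90 (k = (√(-2 + 6) + 4) - 1*96 = (√4 + 4) - 96 = (2 + 4) - 96 = 6 - 96 = -90)
(k/6)*27 = -90/6*27 = -90*⅙*27 = -15*27 = -405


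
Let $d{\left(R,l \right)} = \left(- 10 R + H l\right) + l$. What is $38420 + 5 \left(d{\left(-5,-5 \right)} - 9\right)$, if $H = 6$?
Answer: $38450$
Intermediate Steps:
$d{\left(R,l \right)} = - 10 R + 7 l$ ($d{\left(R,l \right)} = \left(- 10 R + 6 l\right) + l = - 10 R + 7 l$)
$38420 + 5 \left(d{\left(-5,-5 \right)} - 9\right) = 38420 + 5 \left(\left(\left(-10\right) \left(-5\right) + 7 \left(-5\right)\right) - 9\right) = 38420 + 5 \left(\left(50 - 35\right) - 9\right) = 38420 + 5 \left(15 - 9\right) = 38420 + 5 \cdot 6 = 38420 + 30 = 38450$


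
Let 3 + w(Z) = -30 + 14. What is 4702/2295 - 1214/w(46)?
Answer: 2875468/43605 ≈ 65.943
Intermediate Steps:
w(Z) = -19 (w(Z) = -3 + (-30 + 14) = -3 - 16 = -19)
4702/2295 - 1214/w(46) = 4702/2295 - 1214/(-19) = 4702*(1/2295) - 1214*(-1/19) = 4702/2295 + 1214/19 = 2875468/43605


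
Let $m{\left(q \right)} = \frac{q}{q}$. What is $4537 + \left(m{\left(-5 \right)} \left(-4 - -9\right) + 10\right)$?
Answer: $4552$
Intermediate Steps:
$m{\left(q \right)} = 1$
$4537 + \left(m{\left(-5 \right)} \left(-4 - -9\right) + 10\right) = 4537 + \left(1 \left(-4 - -9\right) + 10\right) = 4537 + \left(1 \left(-4 + 9\right) + 10\right) = 4537 + \left(1 \cdot 5 + 10\right) = 4537 + \left(5 + 10\right) = 4537 + 15 = 4552$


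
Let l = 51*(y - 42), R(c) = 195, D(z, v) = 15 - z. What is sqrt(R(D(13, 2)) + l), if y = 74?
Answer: 3*sqrt(203) ≈ 42.743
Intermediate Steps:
l = 1632 (l = 51*(74 - 42) = 51*32 = 1632)
sqrt(R(D(13, 2)) + l) = sqrt(195 + 1632) = sqrt(1827) = 3*sqrt(203)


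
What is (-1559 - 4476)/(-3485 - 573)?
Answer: 6035/4058 ≈ 1.4872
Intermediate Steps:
(-1559 - 4476)/(-3485 - 573) = -6035/(-4058) = -6035*(-1/4058) = 6035/4058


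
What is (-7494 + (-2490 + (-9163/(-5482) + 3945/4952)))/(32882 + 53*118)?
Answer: -135483644255/531209834752 ≈ -0.25505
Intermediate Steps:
(-7494 + (-2490 + (-9163/(-5482) + 3945/4952)))/(32882 + 53*118) = (-7494 + (-2490 + (-9163*(-1/5482) + 3945*(1/4952))))/(32882 + 6254) = (-7494 + (-2490 + (9163/5482 + 3945/4952)))/39136 = (-7494 + (-2490 + 33500833/13573432))*(1/39136) = (-7494 - 33764344847/13573432)*(1/39136) = -135483644255/13573432*1/39136 = -135483644255/531209834752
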